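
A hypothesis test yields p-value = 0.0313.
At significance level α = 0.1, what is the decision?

Compare p-value to α:
0.0313 < 0.1
Decision: reject H₀

Answer: reject H₀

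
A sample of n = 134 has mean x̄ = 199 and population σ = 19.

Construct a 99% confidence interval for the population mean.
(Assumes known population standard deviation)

Confidence level: 99%, α = 0.01
z_0.005 = 2.576
SE = σ/√n = 19/√134 = 1.6414
Margin of error = 2.576 × 1.6414 = 4.2282
CI: x̄ ± margin = 199 ± 4.2282
CI: (194.7718, 203.2282)

Answer: (194.7718, 203.2282)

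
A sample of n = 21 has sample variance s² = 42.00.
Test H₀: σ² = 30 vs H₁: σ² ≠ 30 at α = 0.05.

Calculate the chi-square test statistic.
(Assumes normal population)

df = n - 1 = 20
χ² = (n-1)s²/σ₀² = 20×42.00/30 = 28.0000
Critical values: χ²_{0.975,20} = 9.591, χ²_{0.025,20} = 34.170
Rejection region: χ² < 9.591 or χ² > 34.170
Decision: fail to reject H₀

Answer: χ² = 28.0000, fail to reject H₀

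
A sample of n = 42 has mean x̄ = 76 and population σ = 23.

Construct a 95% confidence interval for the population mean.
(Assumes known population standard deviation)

Answer: (69.0440, 82.9560)

Derivation:
Confidence level: 95%, α = 0.05
z_0.025 = 1.960
SE = σ/√n = 23/√42 = 3.5490
Margin of error = 1.960 × 3.5490 = 6.9560
CI: x̄ ± margin = 76 ± 6.9560
CI: (69.0440, 82.9560)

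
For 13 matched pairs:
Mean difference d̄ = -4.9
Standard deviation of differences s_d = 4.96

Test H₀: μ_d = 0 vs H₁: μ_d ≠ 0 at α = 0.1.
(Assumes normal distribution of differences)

Answer: t = -3.5618, reject H₀

Derivation:
df = n - 1 = 12
SE = s_d/√n = 4.96/√13 = 1.3757
t = d̄/SE = -4.9/1.3757 = -3.5618
Critical value: t_{0.05,12} = ±1.782
p-value ≈ 0.0039
Decision: reject H₀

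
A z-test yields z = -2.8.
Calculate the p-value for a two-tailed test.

For z = -2.8:
p = 2×P(Z > |-2.8|) = 2×(1 - Φ(2.8)) = 0.0051

Answer: p-value ≈ 0.0051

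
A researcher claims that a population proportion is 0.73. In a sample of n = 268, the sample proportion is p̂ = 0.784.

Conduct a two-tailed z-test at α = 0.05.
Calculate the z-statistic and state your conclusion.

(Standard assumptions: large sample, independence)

Answer: z = 1.9912, reject H₀

Derivation:
H₀: p = 0.73, H₁: p ≠ 0.73
Standard error: SE = √(p₀(1-p₀)/n) = √(0.73×0.27/268) = 0.027119
z-statistic: z = (p̂ - p₀)/SE = (0.784 - 0.73)/0.027119 = 1.9912
Critical value: z_0.025 = ±1.960
p-value = 0.0465
Decision: reject H₀ at α = 0.05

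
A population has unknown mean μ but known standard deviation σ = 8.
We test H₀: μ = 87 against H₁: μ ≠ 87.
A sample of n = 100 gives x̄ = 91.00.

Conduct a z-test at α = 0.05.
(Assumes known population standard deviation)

Answer: z = 5.0000, reject H₀

Derivation:
Standard error: SE = σ/√n = 8/√100 = 0.8000
z-statistic: z = (x̄ - μ₀)/SE = (91.00 - 87)/0.8000 = 5.0000
Critical value: ±1.960
p-value < 0.0001
Decision: reject H₀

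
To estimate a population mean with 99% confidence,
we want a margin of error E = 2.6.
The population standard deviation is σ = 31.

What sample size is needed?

z_0.005 = 2.576
n = (z×σ/E)² = (2.576×31/2.6)²
n = 943.3403
Round up: n = 944

Answer: n = 944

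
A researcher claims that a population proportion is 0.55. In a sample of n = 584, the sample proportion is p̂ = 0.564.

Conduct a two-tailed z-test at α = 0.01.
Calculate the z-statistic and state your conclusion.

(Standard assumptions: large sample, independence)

Answer: z = 0.6801, fail to reject H₀

Derivation:
H₀: p = 0.55, H₁: p ≠ 0.55
Standard error: SE = √(p₀(1-p₀)/n) = √(0.55×0.45/584) = 0.020586
z-statistic: z = (p̂ - p₀)/SE = (0.564 - 0.55)/0.020586 = 0.6801
Critical value: z_0.005 = ±2.576
p-value = 0.4964
Decision: fail to reject H₀ at α = 0.01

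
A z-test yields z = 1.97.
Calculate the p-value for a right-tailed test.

For z = 1.97:
p = P(Z > 1.97) = 1 - Φ(1.97) = 0.0244

Answer: p-value ≈ 0.0244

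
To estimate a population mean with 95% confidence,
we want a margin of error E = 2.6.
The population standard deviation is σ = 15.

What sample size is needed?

z_0.025 = 1.960
n = (z×σ/E)² = (1.960×15/2.6)²
n = 127.8639
Round up: n = 128

Answer: n = 128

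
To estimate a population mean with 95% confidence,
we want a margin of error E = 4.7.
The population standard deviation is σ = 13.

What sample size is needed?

z_0.025 = 1.960
n = (z×σ/E)² = (1.960×13/4.7)²
n = 29.3902
Round up: n = 30

Answer: n = 30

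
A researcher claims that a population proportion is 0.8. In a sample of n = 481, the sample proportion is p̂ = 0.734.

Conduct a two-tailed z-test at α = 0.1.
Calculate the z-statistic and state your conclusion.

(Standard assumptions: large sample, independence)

Answer: z = -3.6188, reject H₀

Derivation:
H₀: p = 0.8, H₁: p ≠ 0.8
Standard error: SE = √(p₀(1-p₀)/n) = √(0.8×0.2/481) = 0.018238
z-statistic: z = (p̂ - p₀)/SE = (0.734 - 0.8)/0.018238 = -3.6188
Critical value: z_0.05 = ±1.645
p-value = 0.0003
Decision: reject H₀ at α = 0.1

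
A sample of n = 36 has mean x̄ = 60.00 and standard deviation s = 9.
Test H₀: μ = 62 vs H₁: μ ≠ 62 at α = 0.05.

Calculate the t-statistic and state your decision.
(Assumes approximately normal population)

df = n - 1 = 35
SE = s/√n = 9/√36 = 1.5000
t = (x̄ - μ₀)/SE = (60.00 - 62)/1.5000 = -1.3333
Critical value: t_{0.025,35} = ±2.030
p-value ≈ 0.1910
Decision: fail to reject H₀

Answer: t = -1.3333, fail to reject H₀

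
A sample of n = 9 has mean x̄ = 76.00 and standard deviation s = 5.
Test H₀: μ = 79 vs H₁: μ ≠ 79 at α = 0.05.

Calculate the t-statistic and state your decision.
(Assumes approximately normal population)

Answer: t = -1.8000, fail to reject H₀

Derivation:
df = n - 1 = 8
SE = s/√n = 5/√9 = 1.6667
t = (x̄ - μ₀)/SE = (76.00 - 79)/1.6667 = -1.8000
Critical value: t_{0.025,8} = ±2.306
p-value ≈ 0.1096
Decision: fail to reject H₀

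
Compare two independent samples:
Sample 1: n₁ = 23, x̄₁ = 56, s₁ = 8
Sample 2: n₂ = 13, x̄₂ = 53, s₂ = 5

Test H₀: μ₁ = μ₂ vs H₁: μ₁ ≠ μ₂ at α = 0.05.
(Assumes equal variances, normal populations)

Pooled variance: s²_p = [22×8² + 12×5²]/(34) = 50.2353
s_p = 7.0877
SE = s_p×√(1/n₁ + 1/n₂) = 7.0877×√(1/23 + 1/13) = 2.4594
t = (x̄₁ - x̄₂)/SE = (56 - 53)/2.4594 = 1.2198
df = 34, t-critical = ±2.032
Decision: fail to reject H₀

Answer: t = 1.2198, fail to reject H₀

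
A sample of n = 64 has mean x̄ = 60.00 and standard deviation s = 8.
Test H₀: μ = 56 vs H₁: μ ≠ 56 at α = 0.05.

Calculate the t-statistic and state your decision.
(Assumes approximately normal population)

df = n - 1 = 63
SE = s/√n = 8/√64 = 1.0000
t = (x̄ - μ₀)/SE = (60.00 - 56)/1.0000 = 4.0000
Critical value: t_{0.025,63} = ±1.998
p-value ≈ 0.0002
Decision: reject H₀

Answer: t = 4.0000, reject H₀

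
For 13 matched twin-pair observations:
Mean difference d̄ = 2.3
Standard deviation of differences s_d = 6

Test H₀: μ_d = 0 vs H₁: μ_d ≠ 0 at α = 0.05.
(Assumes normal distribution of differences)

Answer: t = 1.3821, fail to reject H₀

Derivation:
df = n - 1 = 12
SE = s_d/√n = 6/√13 = 1.6641
t = d̄/SE = 2.3/1.6641 = 1.3821
Critical value: t_{0.025,12} = ±2.179
p-value ≈ 0.1921
Decision: fail to reject H₀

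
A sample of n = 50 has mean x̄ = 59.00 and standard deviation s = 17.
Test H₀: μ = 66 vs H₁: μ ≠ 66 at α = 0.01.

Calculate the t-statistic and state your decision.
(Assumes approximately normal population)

df = n - 1 = 49
SE = s/√n = 17/√50 = 2.4042
t = (x̄ - μ₀)/SE = (59.00 - 66)/2.4042 = -2.9116
Critical value: t_{0.005,49} = ±2.680
p-value ≈ 0.0054
Decision: reject H₀

Answer: t = -2.9116, reject H₀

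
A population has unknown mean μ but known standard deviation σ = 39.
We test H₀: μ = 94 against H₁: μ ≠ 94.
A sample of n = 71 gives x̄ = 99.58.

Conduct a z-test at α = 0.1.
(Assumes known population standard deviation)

Standard error: SE = σ/√n = 39/√71 = 4.6284
z-statistic: z = (x̄ - μ₀)/SE = (99.58 - 94)/4.6284 = 1.2056
Critical value: ±1.645
p-value = 0.2280
Decision: fail to reject H₀

Answer: z = 1.2056, fail to reject H₀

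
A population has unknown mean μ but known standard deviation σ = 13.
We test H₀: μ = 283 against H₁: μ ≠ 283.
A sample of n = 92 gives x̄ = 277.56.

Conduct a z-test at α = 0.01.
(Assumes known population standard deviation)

Answer: z = -4.0139, reject H₀

Derivation:
Standard error: SE = σ/√n = 13/√92 = 1.3553
z-statistic: z = (x̄ - μ₀)/SE = (277.56 - 283)/1.3553 = -4.0139
Critical value: ±2.576
p-value = 0.0001
Decision: reject H₀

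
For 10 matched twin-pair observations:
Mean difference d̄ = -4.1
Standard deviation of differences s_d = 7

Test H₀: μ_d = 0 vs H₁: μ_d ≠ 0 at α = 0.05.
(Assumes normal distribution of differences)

df = n - 1 = 9
SE = s_d/√n = 7/√10 = 2.2136
t = d̄/SE = -4.1/2.2136 = -1.8522
Critical value: t_{0.025,9} = ±2.262
p-value ≈ 0.0970
Decision: fail to reject H₀

Answer: t = -1.8522, fail to reject H₀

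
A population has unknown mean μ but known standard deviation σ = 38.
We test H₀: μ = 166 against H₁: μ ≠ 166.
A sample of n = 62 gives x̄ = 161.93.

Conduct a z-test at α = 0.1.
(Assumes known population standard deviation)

Standard error: SE = σ/√n = 38/√62 = 4.8260
z-statistic: z = (x̄ - μ₀)/SE = (161.93 - 166)/4.8260 = -0.8433
Critical value: ±1.645
p-value = 0.3991
Decision: fail to reject H₀

Answer: z = -0.8433, fail to reject H₀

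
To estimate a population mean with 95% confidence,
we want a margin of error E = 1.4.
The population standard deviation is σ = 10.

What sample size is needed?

z_0.025 = 1.960
n = (z×σ/E)² = (1.960×10/1.4)²
n = 196.0000
Already a whole number: n = 196

Answer: n = 196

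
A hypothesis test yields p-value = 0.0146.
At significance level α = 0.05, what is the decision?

Answer: reject H₀

Derivation:
Compare p-value to α:
0.0146 < 0.05
Decision: reject H₀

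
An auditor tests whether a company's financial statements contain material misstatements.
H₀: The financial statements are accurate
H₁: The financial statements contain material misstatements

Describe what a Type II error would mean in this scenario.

Answer: Failing to detect material misstatements that are actually present

Derivation:
Type I error (α): Rejecting H₀ when H₀ is true
Type II error (β): Failing to reject H₀ when H₁ is true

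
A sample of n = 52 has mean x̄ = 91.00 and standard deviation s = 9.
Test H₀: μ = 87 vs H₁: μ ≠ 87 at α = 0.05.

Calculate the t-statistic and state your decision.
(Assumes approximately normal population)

df = n - 1 = 51
SE = s/√n = 9/√52 = 1.2481
t = (x̄ - μ₀)/SE = (91.00 - 87)/1.2481 = 3.2049
Critical value: t_{0.025,51} = ±2.008
p-value ≈ 0.0023
Decision: reject H₀

Answer: t = 3.2049, reject H₀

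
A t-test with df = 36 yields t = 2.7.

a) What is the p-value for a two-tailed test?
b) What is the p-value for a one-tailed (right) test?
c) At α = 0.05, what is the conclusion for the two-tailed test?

Answer: a) 0.0105, b) 0.0052, c) reject H₀

Derivation:
Using t-distribution with df = 36:
a) Two-tailed: p = 2×P(T > 2.7) = 0.0105
b) One-tailed: p = P(T > 2.7) = 0.0052
c) 0.0105 < 0.05, reject H₀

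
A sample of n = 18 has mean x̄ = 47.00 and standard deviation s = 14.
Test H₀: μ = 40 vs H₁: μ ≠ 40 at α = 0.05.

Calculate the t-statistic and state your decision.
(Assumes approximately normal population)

df = n - 1 = 17
SE = s/√n = 14/√18 = 3.2998
t = (x̄ - μ₀)/SE = (47.00 - 40)/3.2998 = 2.1213
Critical value: t_{0.025,17} = ±2.110
p-value ≈ 0.0489
Decision: reject H₀

Answer: t = 2.1213, reject H₀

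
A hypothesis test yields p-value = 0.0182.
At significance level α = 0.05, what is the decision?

Compare p-value to α:
0.0182 < 0.05
Decision: reject H₀

Answer: reject H₀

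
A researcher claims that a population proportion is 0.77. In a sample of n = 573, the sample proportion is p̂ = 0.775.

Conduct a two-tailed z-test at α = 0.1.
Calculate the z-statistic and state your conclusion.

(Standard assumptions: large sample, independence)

H₀: p = 0.77, H₁: p ≠ 0.77
Standard error: SE = √(p₀(1-p₀)/n) = √(0.77×0.23/573) = 0.017581
z-statistic: z = (p̂ - p₀)/SE = (0.775 - 0.77)/0.017581 = 0.2844
Critical value: z_0.05 = ±1.645
p-value = 0.7761
Decision: fail to reject H₀ at α = 0.1

Answer: z = 0.2844, fail to reject H₀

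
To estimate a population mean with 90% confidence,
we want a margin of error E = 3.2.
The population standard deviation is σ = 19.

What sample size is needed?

z_0.05 = 1.645
n = (z×σ/E)² = (1.645×19/3.2)²
n = 95.3980
Round up: n = 96

Answer: n = 96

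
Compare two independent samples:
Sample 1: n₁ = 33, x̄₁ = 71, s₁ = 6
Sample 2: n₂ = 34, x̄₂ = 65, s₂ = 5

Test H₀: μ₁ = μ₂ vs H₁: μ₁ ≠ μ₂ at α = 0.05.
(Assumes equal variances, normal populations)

Answer: t = 4.4520, reject H₀

Derivation:
Pooled variance: s²_p = [32×6² + 33×5²]/(65) = 30.4154
s_p = 5.5150
SE = s_p×√(1/n₁ + 1/n₂) = 5.5150×√(1/33 + 1/34) = 1.3477
t = (x̄₁ - x̄₂)/SE = (71 - 65)/1.3477 = 4.4520
df = 65, t-critical = ±1.997
Decision: reject H₀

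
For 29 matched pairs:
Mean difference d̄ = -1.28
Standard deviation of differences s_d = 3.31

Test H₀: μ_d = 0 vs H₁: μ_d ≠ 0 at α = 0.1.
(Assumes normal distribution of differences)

df = n - 1 = 28
SE = s_d/√n = 3.31/√29 = 0.6147
t = d̄/SE = -1.28/0.6147 = -2.0823
Critical value: t_{0.05,28} = ±1.701
p-value ≈ 0.0466
Decision: reject H₀

Answer: t = -2.0823, reject H₀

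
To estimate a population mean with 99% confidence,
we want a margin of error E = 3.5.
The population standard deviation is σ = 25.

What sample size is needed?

z_0.005 = 2.576
n = (z×σ/E)² = (2.576×25/3.5)²
n = 338.5600
Round up: n = 339

Answer: n = 339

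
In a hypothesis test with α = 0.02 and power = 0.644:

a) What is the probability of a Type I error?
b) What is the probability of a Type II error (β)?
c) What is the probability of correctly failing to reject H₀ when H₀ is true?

a) Type I error probability = α = 0.02
b) Power = P(reject H₀ | H₁ true) = 1 - β = 0.644, so Type II error probability = β = 1 - Power = 0.356
c) P(fail to reject H₀ | H₀ true) = 1 - α = 0.98

Answer: a) 0.02, b) 0.356, c) 0.98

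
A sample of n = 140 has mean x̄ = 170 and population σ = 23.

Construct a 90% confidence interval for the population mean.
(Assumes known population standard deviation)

Answer: (166.8023, 173.1977)

Derivation:
Confidence level: 90%, α = 0.1
z_0.05 = 1.645
SE = σ/√n = 23/√140 = 1.9439
Margin of error = 1.645 × 1.9439 = 3.1977
CI: x̄ ± margin = 170 ± 3.1977
CI: (166.8023, 173.1977)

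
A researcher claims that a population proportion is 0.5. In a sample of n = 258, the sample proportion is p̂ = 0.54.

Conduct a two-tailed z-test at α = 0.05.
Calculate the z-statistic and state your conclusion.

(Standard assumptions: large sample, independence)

Answer: z = 1.2850, fail to reject H₀

Derivation:
H₀: p = 0.5, H₁: p ≠ 0.5
Standard error: SE = √(p₀(1-p₀)/n) = √(0.5×0.5/258) = 0.031129
z-statistic: z = (p̂ - p₀)/SE = (0.54 - 0.5)/0.031129 = 1.2850
Critical value: z_0.025 = ±1.960
p-value = 0.1988
Decision: fail to reject H₀ at α = 0.05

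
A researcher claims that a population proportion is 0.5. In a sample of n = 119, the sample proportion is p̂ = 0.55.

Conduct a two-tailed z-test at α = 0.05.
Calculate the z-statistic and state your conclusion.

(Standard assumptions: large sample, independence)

H₀: p = 0.5, H₁: p ≠ 0.5
Standard error: SE = √(p₀(1-p₀)/n) = √(0.5×0.5/119) = 0.045835
z-statistic: z = (p̂ - p₀)/SE = (0.55 - 0.5)/0.045835 = 1.0909
Critical value: z_0.025 = ±1.960
p-value = 0.2753
Decision: fail to reject H₀ at α = 0.05

Answer: z = 1.0909, fail to reject H₀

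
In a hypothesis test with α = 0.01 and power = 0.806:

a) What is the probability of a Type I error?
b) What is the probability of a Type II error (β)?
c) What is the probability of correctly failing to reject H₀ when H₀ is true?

Answer: a) 0.01, b) 0.194, c) 0.99

Derivation:
a) Type I error probability = α = 0.01
b) Power = P(reject H₀ | H₁ true) = 1 - β = 0.806, so Type II error probability = β = 1 - Power = 0.194
c) P(fail to reject H₀ | H₀ true) = 1 - α = 0.99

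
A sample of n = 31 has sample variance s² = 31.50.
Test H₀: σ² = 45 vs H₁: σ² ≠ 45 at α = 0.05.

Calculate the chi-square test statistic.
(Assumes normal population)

Answer: χ² = 21.0000, fail to reject H₀

Derivation:
df = n - 1 = 30
χ² = (n-1)s²/σ₀² = 30×31.50/45 = 21.0000
Critical values: χ²_{0.975,30} = 16.791, χ²_{0.025,30} = 46.979
Rejection region: χ² < 16.791 or χ² > 46.979
Decision: fail to reject H₀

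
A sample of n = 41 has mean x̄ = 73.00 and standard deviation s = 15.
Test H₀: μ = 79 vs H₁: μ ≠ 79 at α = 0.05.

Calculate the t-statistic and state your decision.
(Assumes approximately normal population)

df = n - 1 = 40
SE = s/√n = 15/√41 = 2.3426
t = (x̄ - μ₀)/SE = (73.00 - 79)/2.3426 = -2.5613
Critical value: t_{0.025,40} = ±2.021
p-value ≈ 0.0143
Decision: reject H₀

Answer: t = -2.5613, reject H₀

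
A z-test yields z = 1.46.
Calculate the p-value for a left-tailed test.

Answer: p-value ≈ 0.9279

Derivation:
For z = 1.46:
p = P(Z < 1.46) = Φ(1.46) = 0.9279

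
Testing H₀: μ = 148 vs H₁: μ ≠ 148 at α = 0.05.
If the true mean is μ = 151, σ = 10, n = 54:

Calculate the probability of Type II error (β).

Answer: β ≈ 0.4034

Derivation:
SE = σ/√n = 10/√54 = 1.3608
Critical values: μ₀ ± z_0.025×SE = 148 ± 1.960×1.3608
Acceptance region: (145.3328, 150.6672)
Under H₁ (μ = 151): z_high = (150.6672 - 151)/1.3608 = -0.2446, z_low = (145.3328 - 151)/1.3608 = -4.1646
β = P(not reject | H₁) = Φ(-0.2446) - Φ(-4.1646) ≈ 0.4034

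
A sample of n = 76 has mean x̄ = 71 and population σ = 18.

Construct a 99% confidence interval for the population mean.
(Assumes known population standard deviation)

Confidence level: 99%, α = 0.01
z_0.005 = 2.576
SE = σ/√n = 18/√76 = 2.0647
Margin of error = 2.576 × 2.0647 = 5.3187
CI: x̄ ± margin = 71 ± 5.3187
CI: (65.6813, 76.3187)

Answer: (65.6813, 76.3187)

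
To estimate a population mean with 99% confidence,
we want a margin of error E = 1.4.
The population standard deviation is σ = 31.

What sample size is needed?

z_0.005 = 2.576
n = (z×σ/E)² = (2.576×31/1.4)²
n = 3253.5616
Round up: n = 3254

Answer: n = 3254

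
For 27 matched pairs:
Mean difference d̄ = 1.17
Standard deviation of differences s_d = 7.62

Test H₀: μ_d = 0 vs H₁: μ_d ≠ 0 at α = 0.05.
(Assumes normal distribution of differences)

Answer: t = 0.7978, fail to reject H₀

Derivation:
df = n - 1 = 26
SE = s_d/√n = 7.62/√27 = 1.4665
t = d̄/SE = 1.17/1.4665 = 0.7978
Critical value: t_{0.025,26} = ±2.056
p-value ≈ 0.4322
Decision: fail to reject H₀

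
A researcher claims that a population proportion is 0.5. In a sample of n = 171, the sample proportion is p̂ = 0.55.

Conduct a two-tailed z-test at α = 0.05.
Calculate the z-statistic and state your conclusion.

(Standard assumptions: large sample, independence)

H₀: p = 0.5, H₁: p ≠ 0.5
Standard error: SE = √(p₀(1-p₀)/n) = √(0.5×0.5/171) = 0.038236
z-statistic: z = (p̂ - p₀)/SE = (0.55 - 0.5)/0.038236 = 1.3077
Critical value: z_0.025 = ±1.960
p-value = 0.1910
Decision: fail to reject H₀ at α = 0.05

Answer: z = 1.3077, fail to reject H₀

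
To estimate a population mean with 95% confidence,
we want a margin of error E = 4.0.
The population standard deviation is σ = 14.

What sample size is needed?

Answer: n = 48

Derivation:
z_0.025 = 1.960
n = (z×σ/E)² = (1.960×14/4.0)²
n = 47.0596
Round up: n = 48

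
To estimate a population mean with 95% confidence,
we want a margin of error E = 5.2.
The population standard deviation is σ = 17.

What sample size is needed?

Answer: n = 42

Derivation:
z_0.025 = 1.960
n = (z×σ/E)² = (1.960×17/5.2)²
n = 41.0585
Round up: n = 42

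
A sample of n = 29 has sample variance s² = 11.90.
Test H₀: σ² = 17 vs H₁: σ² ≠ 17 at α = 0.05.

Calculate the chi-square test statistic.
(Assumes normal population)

df = n - 1 = 28
χ² = (n-1)s²/σ₀² = 28×11.90/17 = 19.6000
Critical values: χ²_{0.975,28} = 15.308, χ²_{0.025,28} = 44.461
Rejection region: χ² < 15.308 or χ² > 44.461
Decision: fail to reject H₀

Answer: χ² = 19.6000, fail to reject H₀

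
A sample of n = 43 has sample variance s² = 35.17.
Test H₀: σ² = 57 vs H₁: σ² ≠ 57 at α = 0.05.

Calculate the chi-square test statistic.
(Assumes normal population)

Answer: χ² = 25.9147, reject H₀

Derivation:
df = n - 1 = 42
χ² = (n-1)s²/σ₀² = 42×35.17/57 = 25.9147
Critical values: χ²_{0.975,42} = 25.999, χ²_{0.025,42} = 61.777
Rejection region: χ² < 25.999 or χ² > 61.777
Decision: reject H₀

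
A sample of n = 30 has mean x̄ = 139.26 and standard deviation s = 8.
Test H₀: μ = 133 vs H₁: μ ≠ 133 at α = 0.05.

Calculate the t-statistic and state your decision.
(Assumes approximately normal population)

df = n - 1 = 29
SE = s/√n = 8/√30 = 1.4606
t = (x̄ - μ₀)/SE = (139.26 - 133)/1.4606 = 4.2859
Critical value: t_{0.025,29} = ±2.045
p-value ≈ 0.0002
Decision: reject H₀

Answer: t = 4.2859, reject H₀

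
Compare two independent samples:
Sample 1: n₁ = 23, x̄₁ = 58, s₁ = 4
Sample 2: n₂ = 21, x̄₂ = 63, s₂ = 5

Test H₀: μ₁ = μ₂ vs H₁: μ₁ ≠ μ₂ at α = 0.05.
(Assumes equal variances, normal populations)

Answer: t = -3.6781, reject H₀

Derivation:
Pooled variance: s²_p = [22×4² + 20×5²]/(42) = 20.2857
s_p = 4.5040
SE = s_p×√(1/n₁ + 1/n₂) = 4.5040×√(1/23 + 1/21) = 1.3594
t = (x̄₁ - x̄₂)/SE = (58 - 63)/1.3594 = -3.6781
df = 42, t-critical = ±2.018
Decision: reject H₀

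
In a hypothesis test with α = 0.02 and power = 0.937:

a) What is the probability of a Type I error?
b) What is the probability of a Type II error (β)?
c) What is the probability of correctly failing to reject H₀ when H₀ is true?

a) Type I error probability = α = 0.02
b) Power = P(reject H₀ | H₁ true) = 1 - β = 0.937, so Type II error probability = β = 1 - Power = 0.063
c) P(fail to reject H₀ | H₀ true) = 1 - α = 0.98

Answer: a) 0.02, b) 0.063, c) 0.98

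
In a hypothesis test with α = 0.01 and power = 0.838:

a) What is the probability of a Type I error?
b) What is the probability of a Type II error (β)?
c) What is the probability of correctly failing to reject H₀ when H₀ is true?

a) Type I error probability = α = 0.01
b) Power = P(reject H₀ | H₁ true) = 1 - β = 0.838, so Type II error probability = β = 1 - Power = 0.162
c) P(fail to reject H₀ | H₀ true) = 1 - α = 0.99

Answer: a) 0.01, b) 0.162, c) 0.99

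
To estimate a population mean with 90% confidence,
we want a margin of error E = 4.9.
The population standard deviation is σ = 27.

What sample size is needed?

z_0.05 = 1.645
n = (z×σ/E)² = (1.645×27/4.9)²
n = 82.1613
Round up: n = 83

Answer: n = 83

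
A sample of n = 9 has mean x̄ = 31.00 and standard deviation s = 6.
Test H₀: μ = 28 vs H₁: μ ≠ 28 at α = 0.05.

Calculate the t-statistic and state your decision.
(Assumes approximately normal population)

df = n - 1 = 8
SE = s/√n = 6/√9 = 2.0000
t = (x̄ - μ₀)/SE = (31.00 - 28)/2.0000 = 1.5000
Critical value: t_{0.025,8} = ±2.306
p-value ≈ 0.1720
Decision: fail to reject H₀

Answer: t = 1.5000, fail to reject H₀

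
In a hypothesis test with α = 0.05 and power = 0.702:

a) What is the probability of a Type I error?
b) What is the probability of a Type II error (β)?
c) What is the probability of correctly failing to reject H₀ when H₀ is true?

a) Type I error probability = α = 0.05
b) Power = P(reject H₀ | H₁ true) = 1 - β = 0.702, so Type II error probability = β = 1 - Power = 0.298
c) P(fail to reject H₀ | H₀ true) = 1 - α = 0.95

Answer: a) 0.05, b) 0.298, c) 0.95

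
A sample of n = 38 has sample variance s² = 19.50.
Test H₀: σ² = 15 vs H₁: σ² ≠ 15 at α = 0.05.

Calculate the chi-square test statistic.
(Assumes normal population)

df = n - 1 = 37
χ² = (n-1)s²/σ₀² = 37×19.50/15 = 48.1000
Critical values: χ²_{0.975,37} = 22.106, χ²_{0.025,37} = 55.668
Rejection region: χ² < 22.106 or χ² > 55.668
Decision: fail to reject H₀

Answer: χ² = 48.1000, fail to reject H₀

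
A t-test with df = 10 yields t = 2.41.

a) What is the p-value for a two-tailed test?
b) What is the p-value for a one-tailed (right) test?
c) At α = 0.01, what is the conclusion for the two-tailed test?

Using t-distribution with df = 10:
a) Two-tailed: p = 2×P(T > 2.41) = 0.0367
b) One-tailed: p = P(T > 2.41) = 0.0183
c) 0.0367 ≥ 0.01, fail to reject H₀

Answer: a) 0.0367, b) 0.0183, c) fail to reject H₀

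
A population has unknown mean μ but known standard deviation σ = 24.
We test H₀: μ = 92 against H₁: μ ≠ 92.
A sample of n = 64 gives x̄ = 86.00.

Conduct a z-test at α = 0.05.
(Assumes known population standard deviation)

Answer: z = -2.0000, reject H₀

Derivation:
Standard error: SE = σ/√n = 24/√64 = 3.0000
z-statistic: z = (x̄ - μ₀)/SE = (86.00 - 92)/3.0000 = -2.0000
Critical value: ±1.960
p-value = 0.0455
Decision: reject H₀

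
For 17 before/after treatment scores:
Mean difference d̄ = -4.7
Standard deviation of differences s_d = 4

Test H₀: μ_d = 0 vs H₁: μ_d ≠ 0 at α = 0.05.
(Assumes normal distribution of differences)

Answer: t = -4.8449, reject H₀

Derivation:
df = n - 1 = 16
SE = s_d/√n = 4/√17 = 0.9701
t = d̄/SE = -4.7/0.9701 = -4.8449
Critical value: t_{0.025,16} = ±2.120
p-value ≈ 0.0002
Decision: reject H₀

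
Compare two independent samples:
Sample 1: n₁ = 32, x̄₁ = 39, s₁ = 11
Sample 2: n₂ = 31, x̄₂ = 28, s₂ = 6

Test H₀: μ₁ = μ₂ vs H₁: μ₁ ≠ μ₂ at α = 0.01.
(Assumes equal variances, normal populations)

Pooled variance: s²_p = [31×11² + 30×6²]/(61) = 79.1967
s_p = 8.8993
SE = s_p×√(1/n₁ + 1/n₂) = 8.8993×√(1/32 + 1/31) = 2.2427
t = (x̄₁ - x̄₂)/SE = (39 - 28)/2.2427 = 4.9048
df = 61, t-critical = ±2.659
Decision: reject H₀

Answer: t = 4.9048, reject H₀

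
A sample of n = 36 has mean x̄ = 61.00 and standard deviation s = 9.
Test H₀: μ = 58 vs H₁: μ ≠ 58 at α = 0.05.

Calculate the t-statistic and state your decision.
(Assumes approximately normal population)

df = n - 1 = 35
SE = s/√n = 9/√36 = 1.5000
t = (x̄ - μ₀)/SE = (61.00 - 58)/1.5000 = 2.0000
Critical value: t_{0.025,35} = ±2.030
p-value ≈ 0.0533
Decision: fail to reject H₀

Answer: t = 2.0000, fail to reject H₀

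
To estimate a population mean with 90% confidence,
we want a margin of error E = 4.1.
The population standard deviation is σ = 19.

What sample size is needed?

z_0.05 = 1.645
n = (z×σ/E)² = (1.645×19/4.1)²
n = 58.1127
Round up: n = 59

Answer: n = 59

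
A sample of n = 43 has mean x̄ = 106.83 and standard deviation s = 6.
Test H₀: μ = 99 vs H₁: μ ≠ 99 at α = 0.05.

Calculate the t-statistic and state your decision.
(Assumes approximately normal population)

Answer: t = 8.5574, reject H₀

Derivation:
df = n - 1 = 42
SE = s/√n = 6/√43 = 0.9150
t = (x̄ - μ₀)/SE = (106.83 - 99)/0.9150 = 8.5574
Critical value: t_{0.025,42} = ±2.018
p-value < 0.0001
Decision: reject H₀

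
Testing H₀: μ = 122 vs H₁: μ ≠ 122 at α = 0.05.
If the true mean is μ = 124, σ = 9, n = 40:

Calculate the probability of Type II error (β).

Answer: β ≈ 0.7100

Derivation:
SE = σ/√n = 9/√40 = 1.4230
Critical values: μ₀ ± z_0.025×SE = 122 ± 1.960×1.4230
Acceptance region: (119.2109, 124.7891)
Under H₁ (μ = 124): z_high = (124.7891 - 124)/1.4230 = 0.5545, z_low = (119.2109 - 124)/1.4230 = -3.3655
β = P(not reject | H₁) = Φ(0.5545) - Φ(-3.3655) ≈ 0.7100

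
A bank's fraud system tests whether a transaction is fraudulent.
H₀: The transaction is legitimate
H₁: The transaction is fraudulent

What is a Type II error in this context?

Type I error: rejecting H₀ when it is actually true (false positive).
Type II error: failing to reject H₀ when H₁ is actually true (false negative).

Answer: Allowing a fraudulent transaction to go through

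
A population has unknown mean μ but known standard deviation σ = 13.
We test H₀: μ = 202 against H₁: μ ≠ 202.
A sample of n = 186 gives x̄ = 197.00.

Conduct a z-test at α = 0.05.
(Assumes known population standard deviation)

Answer: z = -5.2455, reject H₀

Derivation:
Standard error: SE = σ/√n = 13/√186 = 0.9532
z-statistic: z = (x̄ - μ₀)/SE = (197.00 - 202)/0.9532 = -5.2455
Critical value: ±1.960
p-value < 0.0001
Decision: reject H₀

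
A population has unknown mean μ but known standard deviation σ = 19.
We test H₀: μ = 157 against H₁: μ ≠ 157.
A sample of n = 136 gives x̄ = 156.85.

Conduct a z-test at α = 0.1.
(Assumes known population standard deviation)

Standard error: SE = σ/√n = 19/√136 = 1.6292
z-statistic: z = (x̄ - μ₀)/SE = (156.85 - 157)/1.6292 = -0.0921
Critical value: ±1.645
p-value = 0.9266
Decision: fail to reject H₀

Answer: z = -0.0921, fail to reject H₀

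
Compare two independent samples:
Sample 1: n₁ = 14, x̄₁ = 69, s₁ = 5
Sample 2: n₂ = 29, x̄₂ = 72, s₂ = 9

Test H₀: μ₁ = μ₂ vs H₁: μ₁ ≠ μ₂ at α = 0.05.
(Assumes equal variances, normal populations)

Pooled variance: s²_p = [13×5² + 28×9²]/(41) = 63.2439
s_p = 7.9526
SE = s_p×√(1/n₁ + 1/n₂) = 7.9526×√(1/14 + 1/29) = 2.5881
t = (x̄₁ - x̄₂)/SE = (69 - 72)/2.5881 = -1.1592
df = 41, t-critical = ±2.020
Decision: fail to reject H₀

Answer: t = -1.1592, fail to reject H₀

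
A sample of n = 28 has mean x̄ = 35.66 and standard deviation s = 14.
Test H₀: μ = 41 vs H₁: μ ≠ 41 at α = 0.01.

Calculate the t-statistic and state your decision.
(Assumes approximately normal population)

df = n - 1 = 27
SE = s/√n = 14/√28 = 2.6458
t = (x̄ - μ₀)/SE = (35.66 - 41)/2.6458 = -2.0183
Critical value: t_{0.005,27} = ±2.771
p-value ≈ 0.0536
Decision: fail to reject H₀

Answer: t = -2.0183, fail to reject H₀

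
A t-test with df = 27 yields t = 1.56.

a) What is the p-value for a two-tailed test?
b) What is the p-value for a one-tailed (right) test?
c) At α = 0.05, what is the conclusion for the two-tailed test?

Using t-distribution with df = 27:
a) Two-tailed: p = 2×P(T > 1.56) = 0.1304
b) One-tailed: p = P(T > 1.56) = 0.0652
c) 0.1304 ≥ 0.05, fail to reject H₀

Answer: a) 0.1304, b) 0.0652, c) fail to reject H₀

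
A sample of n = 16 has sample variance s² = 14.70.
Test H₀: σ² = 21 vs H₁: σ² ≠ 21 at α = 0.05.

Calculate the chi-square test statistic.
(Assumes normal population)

Answer: χ² = 10.5000, fail to reject H₀

Derivation:
df = n - 1 = 15
χ² = (n-1)s²/σ₀² = 15×14.70/21 = 10.5000
Critical values: χ²_{0.975,15} = 6.262, χ²_{0.025,15} = 27.488
Rejection region: χ² < 6.262 or χ² > 27.488
Decision: fail to reject H₀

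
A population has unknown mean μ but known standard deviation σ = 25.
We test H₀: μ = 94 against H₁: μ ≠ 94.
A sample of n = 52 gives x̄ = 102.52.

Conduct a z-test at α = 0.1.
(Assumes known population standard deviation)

Standard error: SE = σ/√n = 25/√52 = 3.4669
z-statistic: z = (x̄ - μ₀)/SE = (102.52 - 94)/3.4669 = 2.4575
Critical value: ±1.645
p-value = 0.0140
Decision: reject H₀

Answer: z = 2.4575, reject H₀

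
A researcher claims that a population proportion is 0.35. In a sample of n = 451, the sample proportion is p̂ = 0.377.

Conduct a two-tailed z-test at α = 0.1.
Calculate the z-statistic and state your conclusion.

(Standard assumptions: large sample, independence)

H₀: p = 0.35, H₁: p ≠ 0.35
Standard error: SE = √(p₀(1-p₀)/n) = √(0.35×0.65/451) = 0.022460
z-statistic: z = (p̂ - p₀)/SE = (0.377 - 0.35)/0.022460 = 1.2021
Critical value: z_0.05 = ±1.645
p-value = 0.2293
Decision: fail to reject H₀ at α = 0.1

Answer: z = 1.2021, fail to reject H₀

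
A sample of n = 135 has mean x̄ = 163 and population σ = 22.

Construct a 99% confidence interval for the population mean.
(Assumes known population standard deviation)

Answer: (158.1223, 167.8777)

Derivation:
Confidence level: 99%, α = 0.01
z_0.005 = 2.576
SE = σ/√n = 22/√135 = 1.8935
Margin of error = 2.576 × 1.8935 = 4.8777
CI: x̄ ± margin = 163 ± 4.8777
CI: (158.1223, 167.8777)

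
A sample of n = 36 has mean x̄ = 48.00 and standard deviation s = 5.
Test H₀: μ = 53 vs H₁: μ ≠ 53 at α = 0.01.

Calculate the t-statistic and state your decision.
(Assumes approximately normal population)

Answer: t = -6.0002, reject H₀

Derivation:
df = n - 1 = 35
SE = s/√n = 5/√36 = 0.8333
t = (x̄ - μ₀)/SE = (48.00 - 53)/0.8333 = -6.0002
Critical value: t_{0.005,35} = ±2.724
p-value < 0.0001
Decision: reject H₀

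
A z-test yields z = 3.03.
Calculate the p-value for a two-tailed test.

Answer: p-value ≈ 0.0024

Derivation:
For z = 3.03:
p = 2×P(Z > |3.03|) = 2×(1 - Φ(3.03)) = 0.0024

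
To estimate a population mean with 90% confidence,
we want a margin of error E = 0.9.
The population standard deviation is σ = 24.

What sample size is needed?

z_0.05 = 1.645
n = (z×σ/E)² = (1.645×24/0.9)²
n = 1924.2844
Round up: n = 1925

Answer: n = 1925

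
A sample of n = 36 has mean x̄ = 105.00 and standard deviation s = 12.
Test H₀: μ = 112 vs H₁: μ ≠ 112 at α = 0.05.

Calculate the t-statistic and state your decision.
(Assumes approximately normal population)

df = n - 1 = 35
SE = s/√n = 12/√36 = 2.0000
t = (x̄ - μ₀)/SE = (105.00 - 112)/2.0000 = -3.5000
Critical value: t_{0.025,35} = ±2.030
p-value ≈ 0.0013
Decision: reject H₀

Answer: t = -3.5000, reject H₀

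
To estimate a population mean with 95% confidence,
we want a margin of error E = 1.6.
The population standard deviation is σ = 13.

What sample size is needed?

Answer: n = 254

Derivation:
z_0.025 = 1.960
n = (z×σ/E)² = (1.960×13/1.6)²
n = 253.6056
Round up: n = 254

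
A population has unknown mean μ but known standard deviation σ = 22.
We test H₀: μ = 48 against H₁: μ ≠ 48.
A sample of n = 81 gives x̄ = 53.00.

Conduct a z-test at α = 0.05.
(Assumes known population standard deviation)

Answer: z = 2.0455, reject H₀

Derivation:
Standard error: SE = σ/√n = 22/√81 = 2.4444
z-statistic: z = (x̄ - μ₀)/SE = (53.00 - 48)/2.4444 = 2.0455
Critical value: ±1.960
p-value = 0.0408
Decision: reject H₀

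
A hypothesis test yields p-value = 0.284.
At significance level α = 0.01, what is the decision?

Compare p-value to α:
0.284 ≥ 0.01
Decision: fail to reject H₀

Answer: fail to reject H₀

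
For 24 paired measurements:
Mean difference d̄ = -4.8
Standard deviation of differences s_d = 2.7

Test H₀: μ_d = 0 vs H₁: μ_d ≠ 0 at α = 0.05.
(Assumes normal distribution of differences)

df = n - 1 = 23
SE = s_d/√n = 2.7/√24 = 0.5511
t = d̄/SE = -4.8/0.5511 = -8.7099
Critical value: t_{0.025,23} = ±2.069
p-value < 0.0001
Decision: reject H₀

Answer: t = -8.7099, reject H₀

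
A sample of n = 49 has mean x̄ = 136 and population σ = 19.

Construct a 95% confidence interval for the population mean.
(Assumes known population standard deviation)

Confidence level: 95%, α = 0.05
z_0.025 = 1.960
SE = σ/√n = 19/√49 = 2.7143
Margin of error = 1.960 × 2.7143 = 5.3200
CI: x̄ ± margin = 136 ± 5.3200
CI: (130.6800, 141.3200)

Answer: (130.6800, 141.3200)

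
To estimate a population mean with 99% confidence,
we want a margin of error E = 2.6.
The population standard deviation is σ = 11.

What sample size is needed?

z_0.005 = 2.576
n = (z×σ/E)² = (2.576×11/2.6)²
n = 118.7765
Round up: n = 119

Answer: n = 119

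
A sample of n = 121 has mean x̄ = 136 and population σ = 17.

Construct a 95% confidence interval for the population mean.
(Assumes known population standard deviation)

Confidence level: 95%, α = 0.05
z_0.025 = 1.960
SE = σ/√n = 17/√121 = 1.5455
Margin of error = 1.960 × 1.5455 = 3.0292
CI: x̄ ± margin = 136 ± 3.0292
CI: (132.9708, 139.0292)

Answer: (132.9708, 139.0292)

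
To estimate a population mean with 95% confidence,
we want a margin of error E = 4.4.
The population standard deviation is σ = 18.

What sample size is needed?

z_0.025 = 1.960
n = (z×σ/E)² = (1.960×18/4.4)²
n = 64.2912
Round up: n = 65

Answer: n = 65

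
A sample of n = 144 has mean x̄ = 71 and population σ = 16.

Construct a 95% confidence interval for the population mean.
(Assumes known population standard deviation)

Confidence level: 95%, α = 0.05
z_0.025 = 1.960
SE = σ/√n = 16/√144 = 1.3333
Margin of error = 1.960 × 1.3333 = 2.6133
CI: x̄ ± margin = 71 ± 2.6133
CI: (68.3867, 73.6133)

Answer: (68.3867, 73.6133)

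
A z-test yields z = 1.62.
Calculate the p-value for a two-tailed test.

For z = 1.62:
p = 2×P(Z > |1.62|) = 2×(1 - Φ(1.62)) = 0.1052

Answer: p-value ≈ 0.1052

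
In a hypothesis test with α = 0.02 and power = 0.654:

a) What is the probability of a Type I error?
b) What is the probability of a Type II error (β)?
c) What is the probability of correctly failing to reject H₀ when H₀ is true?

Answer: a) 0.02, b) 0.346, c) 0.98

Derivation:
a) Type I error probability = α = 0.02
b) Power = P(reject H₀ | H₁ true) = 1 - β = 0.654, so Type II error probability = β = 1 - Power = 0.346
c) P(fail to reject H₀ | H₀ true) = 1 - α = 0.98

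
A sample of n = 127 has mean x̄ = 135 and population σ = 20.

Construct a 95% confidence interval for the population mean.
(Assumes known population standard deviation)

Answer: (131.5216, 138.4784)

Derivation:
Confidence level: 95%, α = 0.05
z_0.025 = 1.960
SE = σ/√n = 20/√127 = 1.7747
Margin of error = 1.960 × 1.7747 = 3.4784
CI: x̄ ± margin = 135 ± 3.4784
CI: (131.5216, 138.4784)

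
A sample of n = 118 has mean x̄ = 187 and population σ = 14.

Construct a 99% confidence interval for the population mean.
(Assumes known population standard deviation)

Answer: (183.6801, 190.3199)

Derivation:
Confidence level: 99%, α = 0.01
z_0.005 = 2.576
SE = σ/√n = 14/√118 = 1.2888
Margin of error = 2.576 × 1.2888 = 3.3199
CI: x̄ ± margin = 187 ± 3.3199
CI: (183.6801, 190.3199)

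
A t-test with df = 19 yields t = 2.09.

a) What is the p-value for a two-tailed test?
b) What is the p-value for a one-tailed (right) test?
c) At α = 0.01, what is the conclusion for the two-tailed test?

Answer: a) 0.0503, b) 0.0251, c) fail to reject H₀

Derivation:
Using t-distribution with df = 19:
a) Two-tailed: p = 2×P(T > 2.09) = 0.0503
b) One-tailed: p = P(T > 2.09) = 0.0251
c) 0.0503 ≥ 0.01, fail to reject H₀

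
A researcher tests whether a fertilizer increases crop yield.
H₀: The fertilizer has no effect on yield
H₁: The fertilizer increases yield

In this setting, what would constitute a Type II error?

A Type I error (probability α) occurs when we reject a true H₀.
A Type II error (probability β) occurs when we fail to reject a false H₀.

Answer: Failing to recommend an effective fertilizer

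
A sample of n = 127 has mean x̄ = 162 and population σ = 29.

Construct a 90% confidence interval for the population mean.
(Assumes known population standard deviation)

Confidence level: 90%, α = 0.1
z_0.05 = 1.645
SE = σ/√n = 29/√127 = 2.5733
Margin of error = 1.645 × 2.5733 = 4.2331
CI: x̄ ± margin = 162 ± 4.2331
CI: (157.7669, 166.2331)

Answer: (157.7669, 166.2331)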